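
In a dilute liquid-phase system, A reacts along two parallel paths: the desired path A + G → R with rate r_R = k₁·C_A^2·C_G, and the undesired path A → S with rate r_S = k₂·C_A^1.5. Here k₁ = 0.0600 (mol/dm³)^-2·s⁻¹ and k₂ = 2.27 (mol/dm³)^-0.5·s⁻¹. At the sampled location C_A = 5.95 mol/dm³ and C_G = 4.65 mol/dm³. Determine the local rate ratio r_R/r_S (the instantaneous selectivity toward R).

S_{R/S} = r_R/r_S = (k₁·C_A^2·C_G)/(k₂·C_A^1.5) = (k₁/k₂)·C_A^0.5·C_G.
= (0.0600×5.950^2×4.650) / (2.27×5.950^1.5) = 9.877/32.95 = 0.300.
Since the desired path is higher order in A, keeping C_A high (PFR or concentrated feed) favours R.

0.300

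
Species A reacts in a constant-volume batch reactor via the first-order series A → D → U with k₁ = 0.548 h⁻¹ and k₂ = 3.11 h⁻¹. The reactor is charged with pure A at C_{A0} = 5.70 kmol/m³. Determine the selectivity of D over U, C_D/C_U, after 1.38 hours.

0.225

The intermediate concentration in a first-order A→B→C sequence is C_D = k₁C_{A0}(e^(−k₁t) − e^(−k₂t))/(k₂−k₁).
e^(−k₁t) = e^(−0.548×1.38) = e^(−0.7562) = 0.4694; e^(−k₂t) = e^(−4.292) = 0.01368.
C_D = 0.548×5.70/(3.11−0.548) × (0.4694−0.01368) = 1.219×0.4557 = 0.5556 kmol/m³.
C_A = C_{A0}e^(−k₁t) = 2.676 kmol/m³, so C_U = C_{A0}−C_A−C_D = 2.469 kmol/m³; C_D/C_U = 0.225.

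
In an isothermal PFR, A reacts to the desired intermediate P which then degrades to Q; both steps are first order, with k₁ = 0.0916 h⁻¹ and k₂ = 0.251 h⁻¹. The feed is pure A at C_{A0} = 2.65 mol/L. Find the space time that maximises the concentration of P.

6.32 h

For first-order series the maximum of C_P occurs at τ_opt = ln(k₂/k₁)/(k₂−k₁).
= ln(0.251/0.0916)/(0.251−0.0916) = ln(2.740)/0.1594 = 1.008/0.1594 = 6.32 h.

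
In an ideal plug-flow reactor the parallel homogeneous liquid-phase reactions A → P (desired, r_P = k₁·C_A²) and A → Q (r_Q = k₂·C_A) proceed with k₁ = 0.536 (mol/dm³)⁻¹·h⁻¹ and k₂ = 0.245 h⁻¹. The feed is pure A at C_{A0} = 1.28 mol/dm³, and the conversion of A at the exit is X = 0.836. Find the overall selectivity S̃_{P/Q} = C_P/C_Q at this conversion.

1.45

C_A = C_{A0}(1−X) = 0.2099 mol/dm³.
Along a PFR/batch, dC_Q/dC_A = −r_Q/(r_P+r_Q) = −k₂/(k₂+k₁·C_A).
Integrating from C_{A0} to C_A: C_Q = (0.245/0.536)·ln[(0.245+0.536·1.28)/(0.245+0.536·0.210)] = 0.4571·ln(0.9311/0.3575) = 0.4375 mol/dm³.
Then C_P = (C_{A0}−C_A) − C_Q = 1.070 − 0.4375 = 0.6326 mol/dm³.
S̃_{P/Q} = C_P/C_Q = 0.6326/0.4375 = 1.45.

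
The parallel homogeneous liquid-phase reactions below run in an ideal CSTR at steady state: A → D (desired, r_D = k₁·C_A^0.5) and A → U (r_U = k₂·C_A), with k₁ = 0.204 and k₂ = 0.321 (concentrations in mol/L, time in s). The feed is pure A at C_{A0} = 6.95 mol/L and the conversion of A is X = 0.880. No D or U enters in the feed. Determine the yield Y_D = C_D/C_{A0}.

Exit C_A = C_{A0}(1−X) = 6.95×0.120 = 0.8340 mol/L.
A CSTR operates uniformly at the exit composition, giving r_D = 0.1863 and r_U = 0.2677 (each k·C_A^n at C_A = 0.8340).
Fraction of consumed A going to D: r_D/(r_D+r_U) = 0.4103.
C_D = 0.4103·C_{A0}·X = 0.4103×6.95×0.880 = 2.51 mol/L; Y_D = C_D/C_{A0} = 0.361.

0.361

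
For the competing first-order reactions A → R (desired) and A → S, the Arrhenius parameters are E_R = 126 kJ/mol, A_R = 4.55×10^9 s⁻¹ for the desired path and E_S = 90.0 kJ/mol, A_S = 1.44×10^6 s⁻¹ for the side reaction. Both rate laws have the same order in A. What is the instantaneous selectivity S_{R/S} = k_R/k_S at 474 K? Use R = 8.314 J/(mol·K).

Since both paths have the same order in A, the concentration cancels and S_{R/S} = k_R/k_S = (A_R/A_S)·exp[(E_S−E_R)/(RT)].
(E_S−E_R)/(RT) = (90.0−126)×10³/(8.314×474) = -36000/3941 = -9.135.
k_R/k_S = (4.55×10^9/1.44×10^6)·exp(-9.135) = 3160 × 1.078×10^-4 = 0.341.

0.341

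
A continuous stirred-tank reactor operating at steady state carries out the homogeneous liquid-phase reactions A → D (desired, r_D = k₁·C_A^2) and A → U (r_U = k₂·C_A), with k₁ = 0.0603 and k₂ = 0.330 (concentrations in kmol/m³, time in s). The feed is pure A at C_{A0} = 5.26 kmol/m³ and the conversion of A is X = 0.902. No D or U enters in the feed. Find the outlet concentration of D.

Exit C_A = C_{A0}(1−X) = 5.26×0.0980 = 0.5155 kmol/m³.
Rates in a CSTR are evaluated at the outlet concentration: r_D = 0.0603×0.5155^2 = 0.01602, r_U = 0.330×0.5155 = 0.1701.
Fraction of consumed A going to D: r_D/(r_D+r_U) = 0.08608.
C_D = 0.08608·C_{A0}·X = 0.08608×5.26×0.902 = 0.408 kmol/m³.

0.408 kmol/m³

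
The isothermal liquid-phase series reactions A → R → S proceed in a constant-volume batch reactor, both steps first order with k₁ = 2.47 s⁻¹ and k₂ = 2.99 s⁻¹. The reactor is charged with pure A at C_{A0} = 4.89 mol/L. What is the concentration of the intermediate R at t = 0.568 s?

Solving the coupled first-order balances gives C_R(t) = [k₁/(k₂−k₁)]·C_{A0}·(e^(−k₁t) − e^(−k₂t)).
e^(−k₁t) = e^(−2.47×0.568) = e^(−1.403) = 0.2459; e^(−k₂t) = e^(−1.698) = 0.1830.
C_R = 2.47×4.89/(2.99−2.47) × (0.2459−0.1830) = 23.23×0.06288 = 1.460 mol/L.

1.46 mol/L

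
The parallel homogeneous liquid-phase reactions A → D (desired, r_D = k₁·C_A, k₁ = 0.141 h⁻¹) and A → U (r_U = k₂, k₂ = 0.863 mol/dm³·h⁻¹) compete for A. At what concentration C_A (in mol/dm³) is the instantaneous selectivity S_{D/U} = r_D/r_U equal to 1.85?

S_{D/U} = (k₁/k₂)·C_A ⇒ C_A = S·k₂/k₁.
= 1.85×0.863/0.141 = 11.3 mol/dm³.

11.3 mol/dm³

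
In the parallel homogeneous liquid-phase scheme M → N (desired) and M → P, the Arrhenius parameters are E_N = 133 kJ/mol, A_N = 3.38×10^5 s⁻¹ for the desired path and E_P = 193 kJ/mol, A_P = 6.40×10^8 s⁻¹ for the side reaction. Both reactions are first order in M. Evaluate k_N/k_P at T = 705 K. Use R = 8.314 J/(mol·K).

With equal orders, S_{N/P} = k_N/k_P = (A_N/A_P)·exp[(E_P−E_N)/(RT)].
(E_P−E_N)/(RT) = (193−133)×10³/(8.314×705) = 60000/5861 = 10.24.
k_N/k_P = (3.38×10^5/6.40×10^8)·exp(10.24) = 5.281×10^-4 × 27904 = 14.7.
Since E_N < E_P, lowering the temperature improves selectivity toward N.

14.7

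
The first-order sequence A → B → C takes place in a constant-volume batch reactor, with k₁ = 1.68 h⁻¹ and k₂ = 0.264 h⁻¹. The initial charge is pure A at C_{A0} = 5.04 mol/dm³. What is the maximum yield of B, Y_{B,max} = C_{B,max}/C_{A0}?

Evaluating C_B at t_opt = ln(k₂/k₁)/(k₂−k₁) gives C_{B,max}/C_{A0} = (k₁/k₂)^[k₂/(k₂−k₁)].
= (1.68/0.264)^(0.264/(0.264−1.68)) = (6.364)^(-0.1864) = 0.7082.

0.708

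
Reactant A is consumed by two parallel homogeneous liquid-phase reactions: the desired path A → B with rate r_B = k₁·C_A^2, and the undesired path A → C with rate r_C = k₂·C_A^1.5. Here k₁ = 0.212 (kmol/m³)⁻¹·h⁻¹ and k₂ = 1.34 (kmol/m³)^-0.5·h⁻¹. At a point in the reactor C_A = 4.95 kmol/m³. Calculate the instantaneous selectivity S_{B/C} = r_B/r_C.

S_{B/C} = r_B/r_C = (k₁·C_A^2)/(k₂·C_A^1.5) = (k₁/k₂)·C_A^0.5.
= (0.212×4.950^2) / (1.34×4.950^1.5) = 5.195/14.76 = 0.352.
Since the desired path is higher order in A, keeping C_A high (PFR or concentrated feed) favours B.

0.352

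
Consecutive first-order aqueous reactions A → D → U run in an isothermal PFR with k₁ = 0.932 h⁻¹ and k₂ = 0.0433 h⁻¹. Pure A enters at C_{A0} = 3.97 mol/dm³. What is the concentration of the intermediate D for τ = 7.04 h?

The intermediate concentration in a first-order A→B→C sequence is C_D = k₁C_{A0}(e^(−k₁τ) − e^(−k₂τ))/(k₂−k₁).
e^(−k₁τ) = e^(−0.932×7.04) = e^(−6.561) = 0.001414; e^(−k₂τ) = e^(−0.3048) = 0.7372.
C_D = 0.932×3.97/(0.0433−0.932) × (0.001414−0.7372) = (-4.163)×(-0.7358) = 3.064 mol/dm³.

3.06 mol/dm³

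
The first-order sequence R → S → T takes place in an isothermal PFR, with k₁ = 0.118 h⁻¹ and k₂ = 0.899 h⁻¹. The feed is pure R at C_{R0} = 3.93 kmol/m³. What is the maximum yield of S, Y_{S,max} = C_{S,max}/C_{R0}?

0.0966

At the optimum, C_{S,max}/C_{R0} = (k₁/k₂)^[k₂/(k₂−k₁)].
= (0.118/0.899)^(0.899/(0.899−0.118)) = (0.1313)^(1.151) = 0.09658.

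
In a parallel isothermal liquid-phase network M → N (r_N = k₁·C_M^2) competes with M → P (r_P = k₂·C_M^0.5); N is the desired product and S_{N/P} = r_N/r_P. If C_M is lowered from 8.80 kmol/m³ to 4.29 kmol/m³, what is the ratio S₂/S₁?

S_{N/P} = (k₁/k₂)·C_M^1.5, so S₂/S₁ = (C_{M,2}/C_{M,1})^1.5.
= (4.29/8.80)^1.5 = (0.4875)^1.5 = 0.340.

0.340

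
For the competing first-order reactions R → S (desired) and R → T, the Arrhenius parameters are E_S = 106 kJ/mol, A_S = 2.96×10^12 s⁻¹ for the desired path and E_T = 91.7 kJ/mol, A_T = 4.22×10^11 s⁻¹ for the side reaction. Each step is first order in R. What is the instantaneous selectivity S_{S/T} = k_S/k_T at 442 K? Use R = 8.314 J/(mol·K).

0.143

Since both paths have the same order in R, the concentration cancels and S_{S/T} = k_S/k_T = (A_S/A_T)·exp[(E_T−E_S)/(RT)].
(E_T−E_S)/(RT) = (91.7−106)×10³/(8.314×442) = -14300/3675 = -3.891.
k_S/k_T = (2.96×10^12/4.22×10^11)·exp(-3.891) = 7.014 × 0.02042 = 0.143.
Since E_S > E_T, raising the temperature improves selectivity toward S.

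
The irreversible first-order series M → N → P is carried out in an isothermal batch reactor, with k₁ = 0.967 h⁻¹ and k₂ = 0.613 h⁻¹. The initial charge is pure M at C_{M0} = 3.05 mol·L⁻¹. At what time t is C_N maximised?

Setting dC_N/dt = 0 gives t_opt = ln(k₂/k₁)/(k₂−k₁).
= ln(0.613/0.967)/(0.613−0.967) = ln(0.6339)/-0.3540 = -0.4558/-0.3540 = 1.29 h.

1.29 h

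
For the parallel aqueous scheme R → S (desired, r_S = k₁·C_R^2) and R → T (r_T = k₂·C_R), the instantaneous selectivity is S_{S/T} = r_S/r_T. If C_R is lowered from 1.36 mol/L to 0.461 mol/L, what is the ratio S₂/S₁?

S_{S/T} = (k₁/k₂)·C_R, so S₂/S₁ = (C_{R,2}/C_{R,1}).
= 0.461/1.36 = 0.339.
Selectivity toward S falls as C_R falls — high-concentration operation is favoured.

0.339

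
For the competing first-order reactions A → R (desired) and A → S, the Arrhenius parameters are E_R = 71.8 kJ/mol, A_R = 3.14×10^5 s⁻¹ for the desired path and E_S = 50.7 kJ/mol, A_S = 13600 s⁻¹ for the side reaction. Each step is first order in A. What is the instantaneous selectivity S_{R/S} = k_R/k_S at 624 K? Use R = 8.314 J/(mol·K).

k_R/k_S = (A_R/A_S)·exp[−(E_R−E_S)/(RT)] = (A_R/A_S)·exp[(E_S−E_R)/(RT)].
(E_S−E_R)/(RT) = (50.7−71.8)×10³/(8.314×624) = -21100/5188 = -4.067.
k_R/k_S = (3.14×10^5/13600)·exp(-4.067) = 23.09 × 0.01713 = 0.395.
Since E_R > E_S, raising the temperature improves selectivity toward R.

0.395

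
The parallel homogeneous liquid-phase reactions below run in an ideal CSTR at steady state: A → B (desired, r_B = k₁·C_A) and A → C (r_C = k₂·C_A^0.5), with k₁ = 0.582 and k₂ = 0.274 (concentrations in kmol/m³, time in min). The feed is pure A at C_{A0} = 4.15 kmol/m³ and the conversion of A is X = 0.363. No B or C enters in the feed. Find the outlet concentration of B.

Exit C_A = C_{A0}(1−X) = 4.15×0.637 = 2.644 kmol/m³.
Rates in a CSTR are evaluated at the outlet concentration: r_B = 0.582×2.644 = 1.539, r_C = 0.274×2.644^0.5 = 0.4455.
Fraction of consumed A going to B: r_B/(r_B+r_C) = 0.7755.
C_B = 0.7755·C_{A0}·X = 0.7755×4.15×0.363 = 1.17 kmol/m³.

1.17 kmol/m³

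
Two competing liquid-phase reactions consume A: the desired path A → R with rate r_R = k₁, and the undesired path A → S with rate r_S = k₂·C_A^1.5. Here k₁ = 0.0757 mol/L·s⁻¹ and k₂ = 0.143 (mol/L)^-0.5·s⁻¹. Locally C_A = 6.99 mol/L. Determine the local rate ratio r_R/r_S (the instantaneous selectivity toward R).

0.0286

S_{R/S} = r_R/r_S = (k₁)/(k₂·C_A^1.5) = (k₁/k₂)·C_A^-1.5.
= (0.0757) / (0.143×6.990^1.5) = 0.07570/2.643 = 0.0286.
The undesired path is higher order in A, so low C_A (CSTR or dilute feed) favours R.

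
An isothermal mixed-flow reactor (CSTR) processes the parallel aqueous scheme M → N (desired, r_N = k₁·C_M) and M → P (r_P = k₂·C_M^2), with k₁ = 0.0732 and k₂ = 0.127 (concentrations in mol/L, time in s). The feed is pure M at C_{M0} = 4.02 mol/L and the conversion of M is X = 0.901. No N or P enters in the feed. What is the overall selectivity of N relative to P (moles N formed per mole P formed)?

1.45

Exit C_M = C_{M0}(1−X) = 4.02×0.0990 = 0.3980 mol/L.
In a CSTR the entire volume is at exit conditions, so r_N = 0.0732×0.3980 = 0.02913 and r_P = 0.127×0.3980^2 = 0.02012.
Overall selectivity = C_N/C_P = r_Nτ/(r_Pτ) = r_N/r_P = 1.45.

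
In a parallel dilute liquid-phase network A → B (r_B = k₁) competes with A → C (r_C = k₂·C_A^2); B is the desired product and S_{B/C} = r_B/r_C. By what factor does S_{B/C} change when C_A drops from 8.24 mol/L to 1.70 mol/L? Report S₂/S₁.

23.5

S_{B/C} = (k₁/k₂)·C_A^-2, so S₂/S₁ = (C_{A,2}/C_{A,1})^-2.
= (1.70/8.24)^(-2) = (0.2063)^(-2) = 23.5.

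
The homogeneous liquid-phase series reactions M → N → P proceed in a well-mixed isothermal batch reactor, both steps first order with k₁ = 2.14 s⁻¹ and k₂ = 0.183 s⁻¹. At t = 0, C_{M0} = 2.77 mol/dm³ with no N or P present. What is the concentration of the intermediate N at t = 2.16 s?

2.01 mol/dm³

For first-order series with pure M initially, C_N(t) = k₁C_{M0}/(k₂−k₁)·(e^(−k₁t) − e^(−k₂t)).
e^(−k₁t) = e^(−2.14×2.16) = e^(−4.622) = 0.009829; e^(−k₂t) = e^(−0.3953) = 0.6735.
C_N = 2.14×2.77/(0.183−2.14) × (0.009829−0.6735) = (-3.029)×(-0.6637) = 2.010 mol/dm³.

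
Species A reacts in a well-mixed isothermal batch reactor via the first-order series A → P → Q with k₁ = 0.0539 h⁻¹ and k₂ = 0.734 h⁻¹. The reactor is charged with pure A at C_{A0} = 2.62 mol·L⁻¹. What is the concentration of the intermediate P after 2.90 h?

For first-order series with pure A initially, C_P(t) = k₁C_{A0}/(k₂−k₁)·(e^(−k₁t) − e^(−k₂t)).
e^(−k₁t) = e^(−0.0539×2.90) = e^(−0.1563) = 0.8553; e^(−k₂t) = e^(−2.129) = 0.1190.
C_P = 0.0539×2.62/(0.734−0.0539) × (0.8553−0.1190) = 0.2076×0.7363 = 0.1529 mol·L⁻¹.

0.153 mol·L⁻¹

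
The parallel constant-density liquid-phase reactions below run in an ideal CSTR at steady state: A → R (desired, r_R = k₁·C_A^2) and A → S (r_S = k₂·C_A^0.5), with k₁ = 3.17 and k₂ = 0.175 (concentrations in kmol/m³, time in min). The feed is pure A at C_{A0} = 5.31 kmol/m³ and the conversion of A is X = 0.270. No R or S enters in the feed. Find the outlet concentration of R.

1.42 kmol/m³

Exit C_A = C_{A0}(1−X) = 5.31×0.730 = 3.876 kmol/m³.
A CSTR operates uniformly at the exit composition, giving r_R = 47.63 and r_S = 0.3445 (each k·C_A^n at C_A = 3.876).
Fraction of consumed A going to R: r_R/(r_R+r_S) = 0.9928.
C_R = 0.9928·C_{A0}·X = 0.9928×5.31×0.270 = 1.42 kmol/m³.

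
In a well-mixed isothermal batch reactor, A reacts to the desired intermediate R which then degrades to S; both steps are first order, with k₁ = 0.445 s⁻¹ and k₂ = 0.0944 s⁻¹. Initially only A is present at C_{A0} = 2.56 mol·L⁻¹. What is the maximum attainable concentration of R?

1.69 mol·L⁻¹

Evaluating C_R at t_opt = ln(k₂/k₁)/(k₂−k₁) gives C_{R,max}/C_{A0} = (k₁/k₂)^[k₂/(k₂−k₁)].
= (0.445/0.0944)^(0.0944/(0.0944−0.445)) = (4.714)^(-0.2693) = 0.6587.
C_{R,max} = 0.6587×2.56 = 1.69 mol·L⁻¹.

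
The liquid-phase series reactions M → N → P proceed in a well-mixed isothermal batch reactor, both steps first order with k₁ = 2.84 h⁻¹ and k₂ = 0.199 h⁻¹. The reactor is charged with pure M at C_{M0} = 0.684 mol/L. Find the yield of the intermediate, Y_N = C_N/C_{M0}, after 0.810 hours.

For first-order series with pure M initially, C_N(t) = k₁C_{M0}/(k₂−k₁)·(e^(−k₁t) − e^(−k₂t)).
e^(−k₁t) = e^(−2.84×0.810) = e^(−2.300) = 0.1002; e^(−k₂t) = e^(−0.1612) = 0.8511.
C_N = 2.84×0.684/(0.199−2.84) × (0.1002−0.8511) = (-0.7355)×(-0.7509) = 0.5523 mol/L.
Y_N = C_N/C_{M0} = 0.5523/0.684 = 0.807.

0.807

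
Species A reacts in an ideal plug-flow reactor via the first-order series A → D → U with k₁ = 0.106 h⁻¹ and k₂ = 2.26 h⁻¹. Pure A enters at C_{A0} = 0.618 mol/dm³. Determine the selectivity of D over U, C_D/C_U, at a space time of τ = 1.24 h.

0.484

The intermediate concentration in a first-order A→B→C sequence is C_D = k₁C_{A0}(e^(−k₁τ) − e^(−k₂τ))/(k₂−k₁).
e^(−k₁τ) = e^(−0.106×1.24) = e^(−0.1314) = 0.8768; e^(−k₂τ) = e^(−2.802) = 0.06066.
C_D = 0.106×0.618/(2.26−0.106) × (0.8768−0.06066) = 0.03041×0.8162 = 0.02482 mol/dm³.
C_A = C_{A0}e^(−k₁τ) = 0.5419 mol/dm³, so C_U = C_{A0}−C_A−C_D = 0.05130 mol/dm³; C_D/C_U = 0.484.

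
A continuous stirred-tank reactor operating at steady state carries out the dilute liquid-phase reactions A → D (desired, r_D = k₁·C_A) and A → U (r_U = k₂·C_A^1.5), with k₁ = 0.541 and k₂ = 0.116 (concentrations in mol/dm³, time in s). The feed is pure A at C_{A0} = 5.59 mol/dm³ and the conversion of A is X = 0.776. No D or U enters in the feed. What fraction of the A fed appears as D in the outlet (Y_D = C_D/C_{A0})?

Exit C_A = C_{A0}(1−X) = 5.59×0.224 = 1.252 mol/dm³.
A CSTR operates uniformly at the exit composition, giving r_D = 0.6774 and r_U = 0.1625 (each k·C_A^n at C_A = 1.252).
Fraction of consumed A going to D: r_D/(r_D+r_U) = 0.8065.
C_D = 0.8065·C_{A0}·X = 0.8065×5.59×0.776 = 3.50 mol/dm³; Y_D = C_D/C_{A0} = 0.626.

0.626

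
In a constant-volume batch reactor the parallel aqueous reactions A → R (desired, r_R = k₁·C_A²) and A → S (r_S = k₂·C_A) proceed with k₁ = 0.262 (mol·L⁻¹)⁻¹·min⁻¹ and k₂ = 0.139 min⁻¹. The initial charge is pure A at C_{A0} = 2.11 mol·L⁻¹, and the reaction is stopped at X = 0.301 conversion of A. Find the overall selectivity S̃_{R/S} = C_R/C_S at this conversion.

3.35

C_A = C_{A0}(1−X) = 1.475 mol·L⁻¹.
Along a PFR/batch, dC_S/dC_A = −r_S/(r_R+r_S) = −k₂/(k₂+k₁·C_A).
Integrating from C_{A0} to C_A: C_S = (0.139/0.262)·ln[(0.139+0.262·2.11)/(0.139+0.262·1.47)] = 0.5305·ln(0.6918/0.5254) = 0.1460 mol·L⁻¹.
Then C_R = (C_{A0}−C_A) − C_S = 0.6351 − 0.1460 = 0.4891 mol·L⁻¹.
S̃_{R/S} = C_R/C_S = 0.4891/0.1460 = 3.35.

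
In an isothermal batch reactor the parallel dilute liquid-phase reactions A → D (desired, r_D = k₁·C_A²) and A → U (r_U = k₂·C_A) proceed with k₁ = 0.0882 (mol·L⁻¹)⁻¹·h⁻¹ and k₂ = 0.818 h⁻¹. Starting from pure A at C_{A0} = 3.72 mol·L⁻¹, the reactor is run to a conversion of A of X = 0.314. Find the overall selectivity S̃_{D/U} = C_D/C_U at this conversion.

C_A = C_{A0}(1−X) = 2.552 mol·L⁻¹.
Along a PFR/batch, dC_U/dC_A = −r_U/(r_D+r_U) = −k₂/(k₂+k₁·C_A).
Integrating from C_{A0} to C_A: C_U = (0.818/0.0882)·ln[(0.818+0.0882·3.72)/(0.818+0.0882·2.55)] = 9.274·ln(1.146/1.043) = 0.8736 mol·L⁻¹.
Then C_D = (C_{A0}−C_A) − C_U = 1.168 − 0.8736 = 0.2945 mol·L⁻¹.
S̃_{D/U} = C_D/C_U = 0.2945/0.8736 = 0.337.

0.337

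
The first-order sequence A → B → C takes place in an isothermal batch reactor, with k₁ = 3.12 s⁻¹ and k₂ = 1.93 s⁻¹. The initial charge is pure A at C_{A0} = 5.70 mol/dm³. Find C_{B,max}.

At the optimum, C_{B,max}/C_{A0} = (k₁/k₂)^[k₂/(k₂−k₁)].
= (3.12/1.93)^(1.93/(1.93−3.12)) = (1.617)^(-1.622) = 0.4589.
C_{B,max} = 0.4589×5.70 = 2.62 mol/dm³.

2.62 mol/dm³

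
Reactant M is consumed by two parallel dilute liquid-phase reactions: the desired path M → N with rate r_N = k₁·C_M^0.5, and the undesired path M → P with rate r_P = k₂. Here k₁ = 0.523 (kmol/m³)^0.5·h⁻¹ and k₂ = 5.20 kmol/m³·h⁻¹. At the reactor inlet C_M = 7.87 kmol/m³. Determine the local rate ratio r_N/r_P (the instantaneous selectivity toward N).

S_{N/P} = r_N/r_P = (k₁·C_M^0.5)/(k₂) = (k₁/k₂)·C_M^0.5.
= (0.523×7.870^0.5) / (5.20) = 1.467/5.200 = 0.282.
Since the desired path is higher order in M, keeping C_M high (PFR or concentrated feed) favours N.

0.282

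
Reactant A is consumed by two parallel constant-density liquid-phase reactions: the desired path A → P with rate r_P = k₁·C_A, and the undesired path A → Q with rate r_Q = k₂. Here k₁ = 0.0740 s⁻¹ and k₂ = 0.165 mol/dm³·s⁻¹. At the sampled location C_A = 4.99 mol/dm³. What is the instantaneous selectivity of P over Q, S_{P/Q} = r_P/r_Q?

2.24

S_{P/Q} = r_P/r_Q = (k₁·C_A)/(k₂) = (k₁/k₂)·C_A.
= (0.0740×4.990) / (0.165) = 0.3693/0.1650 = 2.24.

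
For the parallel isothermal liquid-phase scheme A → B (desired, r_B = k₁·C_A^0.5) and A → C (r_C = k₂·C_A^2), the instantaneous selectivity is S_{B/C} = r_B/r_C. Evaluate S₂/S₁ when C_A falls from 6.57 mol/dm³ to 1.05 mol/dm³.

15.7

S_{B/C} = (k₁/k₂)·C_A^-1.5, so S₂/S₁ = (C_{A,2}/C_{A,1})^-1.5.
= (1.05/6.57)^(-1.5) = (0.1598)^(-1.5) = 15.7.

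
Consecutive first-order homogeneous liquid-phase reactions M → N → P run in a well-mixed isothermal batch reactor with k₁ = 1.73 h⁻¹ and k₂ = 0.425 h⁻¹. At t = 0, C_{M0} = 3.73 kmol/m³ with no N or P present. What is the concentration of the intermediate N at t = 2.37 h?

1.72 kmol/m³

For first-order series with pure M initially, C_N(t) = k₁C_{M0}/(k₂−k₁)·(e^(−k₁t) − e^(−k₂t)).
e^(−k₁t) = e^(−1.73×2.37) = e^(−4.100) = 0.01657; e^(−k₂t) = e^(−1.007) = 0.3652.
C_N = 1.73×3.73/(0.425−1.73) × (0.01657−0.3652) = (-4.945)×(-0.3487) = 1.724 kmol/m³.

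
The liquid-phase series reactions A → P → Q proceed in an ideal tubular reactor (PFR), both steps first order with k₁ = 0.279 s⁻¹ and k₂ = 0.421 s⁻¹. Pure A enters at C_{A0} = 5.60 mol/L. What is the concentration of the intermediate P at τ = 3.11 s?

1.65 mol/L

The intermediate concentration in a first-order A→B→C sequence is C_P = k₁C_{A0}(e^(−k₁τ) − e^(−k₂τ))/(k₂−k₁).
e^(−k₁τ) = e^(−0.279×3.11) = e^(−0.8677) = 0.4199; e^(−k₂τ) = e^(−1.309) = 0.2700.
C_P = 0.279×5.60/(0.421−0.279) × (0.4199−0.2700) = 11.00×0.1499 = 1.649 mol/L.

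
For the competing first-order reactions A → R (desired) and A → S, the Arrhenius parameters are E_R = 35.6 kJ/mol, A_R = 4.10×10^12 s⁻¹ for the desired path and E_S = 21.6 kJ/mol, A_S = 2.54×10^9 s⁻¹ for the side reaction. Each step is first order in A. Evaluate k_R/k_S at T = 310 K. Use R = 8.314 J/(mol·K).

7.06

Since both paths have the same order in A, the concentration cancels and S_{R/S} = k_R/k_S = (A_R/A_S)·exp[(E_S−E_R)/(RT)].
(E_S−E_R)/(RT) = (21.6−35.6)×10³/(8.314×310) = -14000/2577 = -5.432.
k_R/k_S = (4.10×10^12/2.54×10^9)·exp(-5.432) = 1614 × 0.004375 = 7.06.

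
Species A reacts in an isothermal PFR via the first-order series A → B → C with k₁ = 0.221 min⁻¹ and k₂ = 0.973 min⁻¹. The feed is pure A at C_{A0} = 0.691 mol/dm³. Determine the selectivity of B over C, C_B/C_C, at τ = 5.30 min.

0.149

For first-order series with pure A initially, C_B(τ) = k₁C_{A0}/(k₂−k₁)·(e^(−k₁τ) − e^(−k₂τ)).
e^(−k₁τ) = e^(−0.221×5.30) = e^(−1.171) = 0.3100; e^(−k₂τ) = e^(−5.157) = 0.005760.
C_B = 0.221×0.691/(0.973−0.221) × (0.3100−0.005760) = 0.2031×0.3042 = 0.06178 mol/dm³.
C_A = C_{A0}e^(−k₁τ) = 0.2142 mol/dm³, so C_C = C_{A0}−C_A−C_B = 0.4150 mol/dm³; C_B/C_C = 0.149.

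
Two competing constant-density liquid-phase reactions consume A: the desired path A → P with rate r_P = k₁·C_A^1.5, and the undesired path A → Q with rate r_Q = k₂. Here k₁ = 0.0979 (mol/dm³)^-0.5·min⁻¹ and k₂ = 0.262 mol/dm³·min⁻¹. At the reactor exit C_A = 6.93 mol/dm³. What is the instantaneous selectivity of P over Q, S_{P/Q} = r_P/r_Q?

6.82

S_{P/Q} = r_P/r_Q = (k₁·C_A^1.5)/(k₂) = (k₁/k₂)·C_A^1.5.
= (0.0979×6.930^1.5) / (0.262) = 1.786/0.2620 = 6.82.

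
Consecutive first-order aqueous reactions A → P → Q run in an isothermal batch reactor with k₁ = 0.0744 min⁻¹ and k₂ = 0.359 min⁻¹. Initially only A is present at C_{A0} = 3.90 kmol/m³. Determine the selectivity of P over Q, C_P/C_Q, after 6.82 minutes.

The intermediate concentration in a first-order A→B→C sequence is C_P = k₁C_{A0}(e^(−k₁t) − e^(−k₂t))/(k₂−k₁).
e^(−k₁t) = e^(−0.0744×6.82) = e^(−0.5074) = 0.6021; e^(−k₂t) = e^(−2.448) = 0.08643.
C_P = 0.0744×3.90/(0.359−0.0744) × (0.6021−0.08643) = 1.020×0.5156 = 0.5257 kmol/m³.
C_A = C_{A0}e^(−k₁t) = 2.348 kmol/m³, so C_Q = C_{A0}−C_A−C_P = 1.026 kmol/m³; C_P/C_Q = 0.512.

0.512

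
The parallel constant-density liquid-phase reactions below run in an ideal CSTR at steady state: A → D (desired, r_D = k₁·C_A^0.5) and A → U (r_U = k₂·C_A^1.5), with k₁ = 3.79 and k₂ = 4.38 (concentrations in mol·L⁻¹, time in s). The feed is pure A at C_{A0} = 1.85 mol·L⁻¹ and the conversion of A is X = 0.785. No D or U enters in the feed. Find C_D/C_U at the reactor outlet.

2.18

Exit C_A = C_{A0}(1−X) = 1.85×0.215 = 0.3977 mol·L⁻¹.
In a CSTR the entire volume is at exit conditions, so r_D = 3.79×0.3977^0.5 = 2.390 and r_U = 4.38×0.3977^1.5 = 1.099.
Overall selectivity = C_D/C_U = r_Dτ/(r_Uτ) = r_D/r_U = 2.18.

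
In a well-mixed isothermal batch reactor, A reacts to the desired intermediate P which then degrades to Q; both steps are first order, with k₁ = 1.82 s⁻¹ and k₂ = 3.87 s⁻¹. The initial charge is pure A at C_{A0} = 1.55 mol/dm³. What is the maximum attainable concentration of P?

Evaluating C_P at t_opt = ln(k₂/k₁)/(k₂−k₁) gives C_{P,max}/C_{A0} = (k₁/k₂)^[k₂/(k₂−k₁)].
= (1.82/3.87)^(3.87/(3.87−1.82)) = (0.4703)^(1.888) = 0.2407.
C_{P,max} = 0.2407×1.55 = 0.373 mol/dm³.

0.373 mol/dm³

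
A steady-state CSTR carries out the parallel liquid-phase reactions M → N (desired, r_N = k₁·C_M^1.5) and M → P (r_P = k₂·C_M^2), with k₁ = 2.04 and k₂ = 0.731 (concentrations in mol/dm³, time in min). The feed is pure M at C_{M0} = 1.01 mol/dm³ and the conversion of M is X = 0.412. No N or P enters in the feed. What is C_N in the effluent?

0.326 mol/dm³

Exit C_M = C_{M0}(1−X) = 1.01×0.588 = 0.5939 mol/dm³.
In a CSTR the entire volume is at exit conditions, so r_N = 2.04×0.5939^1.5 = 0.9336 and r_P = 0.731×0.5939^2 = 0.2578.
Fraction of consumed M going to N: r_N/(r_N+r_P) = 0.7836.
C_N = 0.7836·C_{M0}·X = 0.7836×1.01×0.412 = 0.326 mol/dm³.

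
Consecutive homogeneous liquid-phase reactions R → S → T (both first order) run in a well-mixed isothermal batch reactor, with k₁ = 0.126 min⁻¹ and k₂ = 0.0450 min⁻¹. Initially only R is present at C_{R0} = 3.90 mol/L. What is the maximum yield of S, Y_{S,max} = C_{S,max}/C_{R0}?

0.564

Evaluating C_S at t_opt = ln(k₂/k₁)/(k₂−k₁) gives C_{S,max}/C_{R0} = (k₁/k₂)^[k₂/(k₂−k₁)].
= (0.126/0.0450)^(0.0450/(0.0450−0.126)) = (2.800)^(-0.5556) = 0.5644.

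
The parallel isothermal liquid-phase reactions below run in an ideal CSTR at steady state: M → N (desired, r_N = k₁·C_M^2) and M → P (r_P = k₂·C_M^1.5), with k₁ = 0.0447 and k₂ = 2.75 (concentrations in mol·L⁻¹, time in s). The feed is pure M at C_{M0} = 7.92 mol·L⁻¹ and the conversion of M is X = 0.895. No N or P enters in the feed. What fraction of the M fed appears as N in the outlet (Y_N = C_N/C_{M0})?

0.0131

Exit C_M = C_{M0}(1−X) = 7.92×0.105 = 0.8316 mol·L⁻¹.
In a CSTR the entire volume is at exit conditions, so r_N = 0.0447×0.8316^2 = 0.03091 and r_P = 2.75×0.8316^1.5 = 2.085.
Fraction of consumed M going to N: r_N/(r_N+r_P) = 0.01461.
C_N = 0.01461·C_{M0}·X = 0.01461×7.92×0.895 = 0.104 mol·L⁻¹; Y_N = C_N/C_{M0} = 0.0131.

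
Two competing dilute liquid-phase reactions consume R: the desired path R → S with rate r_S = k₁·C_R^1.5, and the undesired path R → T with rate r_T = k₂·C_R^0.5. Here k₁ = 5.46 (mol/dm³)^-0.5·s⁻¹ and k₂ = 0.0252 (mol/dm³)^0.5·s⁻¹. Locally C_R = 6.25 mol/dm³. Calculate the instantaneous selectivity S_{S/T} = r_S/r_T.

S_{S/T} = r_S/r_T = (k₁·C_R^1.5)/(k₂·C_R^0.5) = (k₁/k₂)·C_R.
= (5.46×6.250^1.5) / (0.0252×6.250^0.5) = 85.31/0.06300 = 1354.

1354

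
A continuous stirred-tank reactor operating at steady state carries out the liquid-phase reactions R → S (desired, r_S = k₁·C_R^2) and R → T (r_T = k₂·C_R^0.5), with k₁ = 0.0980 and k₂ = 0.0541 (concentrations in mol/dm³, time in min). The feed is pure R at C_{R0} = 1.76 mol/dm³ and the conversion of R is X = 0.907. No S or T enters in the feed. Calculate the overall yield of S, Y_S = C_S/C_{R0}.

0.0971

Exit C_R = C_{R0}(1−X) = 1.76×0.0930 = 0.1637 mol/dm³.
Rates in a CSTR are evaluated at the outlet concentration: r_S = 0.0980×0.1637^2 = 0.002626, r_T = 0.0541×0.1637^0.5 = 0.02189.
Fraction of consumed R going to S: r_S/(r_S+r_T) = 0.1071.
C_S = 0.1071·C_{R0}·X = 0.1071×1.76×0.907 = 0.171 mol/dm³; Y_S = C_S/C_{R0} = 0.0971.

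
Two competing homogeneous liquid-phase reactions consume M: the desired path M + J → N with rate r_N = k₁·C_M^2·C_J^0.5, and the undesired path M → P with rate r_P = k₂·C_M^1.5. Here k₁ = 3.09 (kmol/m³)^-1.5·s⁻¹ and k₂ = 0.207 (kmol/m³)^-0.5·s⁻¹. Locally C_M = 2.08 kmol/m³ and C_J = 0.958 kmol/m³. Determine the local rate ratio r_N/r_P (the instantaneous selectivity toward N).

21.1

S_{N/P} = r_N/r_P = (k₁·C_M^2·C_J^0.5)/(k₂·C_M^1.5) = (k₁/k₂)·C_M^0.5·C_J^0.5.
= (3.09×2.080^2×0.9580^0.5) / (0.207×2.080^1.5) = 13.08/0.6210 = 21.1.
Since the desired path is higher order in M, keeping C_M high (PFR or concentrated feed) favours N.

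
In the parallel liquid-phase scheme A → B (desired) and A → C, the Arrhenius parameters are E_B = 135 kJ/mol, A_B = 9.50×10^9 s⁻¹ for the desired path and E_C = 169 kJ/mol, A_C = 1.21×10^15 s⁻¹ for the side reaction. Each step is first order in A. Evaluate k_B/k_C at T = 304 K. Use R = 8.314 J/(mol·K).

5.46

With equal orders, S_{B/C} = k_B/k_C = (A_B/A_C)·exp[(E_C−E_B)/(RT)].
(E_C−E_B)/(RT) = (169−135)×10³/(8.314×304) = 34000/2527 = 13.45.
k_B/k_C = (9.50×10^9/1.21×10^15)·exp(13.45) = 7.851×10^-6 × 6.954×10^5 = 5.46.
Since E_B < E_C, lowering the temperature improves selectivity toward B.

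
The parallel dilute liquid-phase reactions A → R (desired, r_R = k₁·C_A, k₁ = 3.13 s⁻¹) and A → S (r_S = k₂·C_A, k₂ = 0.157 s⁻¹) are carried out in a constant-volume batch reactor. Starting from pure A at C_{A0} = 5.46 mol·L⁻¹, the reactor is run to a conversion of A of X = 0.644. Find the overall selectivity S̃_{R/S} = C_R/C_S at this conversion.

C_A = C_{A0}(1−X) = 1.944 mol·L⁻¹.
Both paths are first order in A, so the instantaneous fraction to R is constant: dC_R/d(−C_A) = k₁/(k₁+k₂) = 0.9522.
C_R = 0.9522·(C_{A0}−C_A) = 0.9522×3.516 = 3.35 mol·L⁻¹.
C_S = (C_{A0}−C_A)−C_R = 0.1679 mol·L⁻¹; S̃_{R/S} = 3.348/0.1679 = 19.9.

19.9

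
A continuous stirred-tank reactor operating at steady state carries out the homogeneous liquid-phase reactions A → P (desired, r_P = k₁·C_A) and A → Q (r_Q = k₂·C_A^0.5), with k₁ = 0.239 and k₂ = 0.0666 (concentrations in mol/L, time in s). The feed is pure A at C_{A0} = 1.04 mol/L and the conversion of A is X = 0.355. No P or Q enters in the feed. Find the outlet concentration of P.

0.275 mol/L

Exit C_A = C_{A0}(1−X) = 1.04×0.645 = 0.6708 mol/L.
Rates in a CSTR are evaluated at the outlet concentration: r_P = 0.239×0.6708 = 0.1603, r_Q = 0.0666×0.6708^0.5 = 0.05455.
Fraction of consumed A going to P: r_P/(r_P+r_Q) = 0.7461.
C_P = 0.7461·C_{A0}·X = 0.7461×1.04×0.355 = 0.275 mol/L.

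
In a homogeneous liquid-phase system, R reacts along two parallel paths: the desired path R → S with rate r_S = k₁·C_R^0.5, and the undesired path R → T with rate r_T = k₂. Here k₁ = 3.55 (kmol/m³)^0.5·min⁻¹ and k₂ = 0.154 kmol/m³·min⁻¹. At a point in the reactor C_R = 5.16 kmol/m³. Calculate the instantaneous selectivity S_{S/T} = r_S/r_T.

52.4

S_{S/T} = r_S/r_T = (k₁·C_R^0.5)/(k₂) = (k₁/k₂)·C_R^0.5.
= (3.55×5.160^0.5) / (0.154) = 8.064/0.1540 = 52.4.
Since the desired path is higher order in R, keeping C_R high (PFR or concentrated feed) favours S.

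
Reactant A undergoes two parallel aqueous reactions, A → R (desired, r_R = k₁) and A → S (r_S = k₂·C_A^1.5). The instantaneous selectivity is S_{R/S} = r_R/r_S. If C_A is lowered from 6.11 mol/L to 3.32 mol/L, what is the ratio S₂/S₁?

S_{R/S} = (k₁/k₂)·C_A^-1.5, so S₂/S₁ = (C_{A,2}/C_{A,1})^-1.5.
= (3.32/6.11)^(-1.5) = (0.5434)^(-1.5) = 2.50.
Selectivity toward R rises as C_A falls — low-concentration operation is favoured.

2.50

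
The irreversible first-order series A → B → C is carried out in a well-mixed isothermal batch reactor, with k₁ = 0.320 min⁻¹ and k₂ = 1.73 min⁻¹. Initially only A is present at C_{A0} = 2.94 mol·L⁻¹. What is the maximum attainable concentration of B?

For a first-order series the maximum intermediate yield is C_{B,max}/C_{A0} = (k₁/k₂)^[k₂/(k₂−k₁)].
= (0.320/1.73)^(1.73/(1.73−0.320)) = (0.1850)^(1.227) = 0.1261.
C_{B,max} = 0.1261×2.94 = 0.371 mol·L⁻¹.

0.371 mol·L⁻¹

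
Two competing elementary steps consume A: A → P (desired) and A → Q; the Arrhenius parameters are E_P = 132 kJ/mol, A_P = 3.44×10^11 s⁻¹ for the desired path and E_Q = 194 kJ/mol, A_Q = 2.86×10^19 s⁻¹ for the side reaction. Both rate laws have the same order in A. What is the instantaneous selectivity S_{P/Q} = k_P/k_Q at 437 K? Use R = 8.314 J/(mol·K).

0.310

Since both paths have the same order in A, the concentration cancels and S_{P/Q} = k_P/k_Q = (A_P/A_Q)·exp[(E_Q−E_P)/(RT)].
(E_Q−E_P)/(RT) = (194−132)×10³/(8.314×437) = 62000/3633 = 17.06.
k_P/k_Q = (3.44×10^11/2.86×10^19)·exp(17.06) = 1.203×10^-8 × 2.577×10^7 = 0.310.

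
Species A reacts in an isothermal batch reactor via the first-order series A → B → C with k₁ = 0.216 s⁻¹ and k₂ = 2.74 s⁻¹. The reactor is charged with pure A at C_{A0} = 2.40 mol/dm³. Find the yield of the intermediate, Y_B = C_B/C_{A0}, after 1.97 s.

Solving the coupled first-order balances gives C_B(t) = [k₁/(k₂−k₁)]·C_{A0}·(e^(−k₁t) − e^(−k₂t)).
e^(−k₁t) = e^(−0.216×1.97) = e^(−0.4255) = 0.6534; e^(−k₂t) = e^(−5.398) = 0.004527.
C_B = 0.216×2.40/(2.74−0.216) × (0.6534−0.004527) = 0.2054×0.6489 = 0.1333 mol/dm³.
Y_B = C_B/C_{A0} = 0.1333/2.40 = 0.0555.

0.0555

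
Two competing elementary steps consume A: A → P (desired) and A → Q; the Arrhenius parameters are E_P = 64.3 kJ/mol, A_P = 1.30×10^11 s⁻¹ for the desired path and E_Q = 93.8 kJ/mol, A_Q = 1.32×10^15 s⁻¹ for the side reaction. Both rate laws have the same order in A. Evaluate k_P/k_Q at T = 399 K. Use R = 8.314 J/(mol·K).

k_P/k_Q = (A_P/A_Q)·exp[−(E_P−E_Q)/(RT)] = (A_P/A_Q)·exp[(E_Q−E_P)/(RT)].
(E_Q−E_P)/(RT) = (93.8−64.3)×10³/(8.314×399) = 29500/3317 = 8.893.
k_P/k_Q = (1.30×10^11/1.32×10^15)·exp(8.893) = 9.848×10^-5 × 7279 = 0.717.
Since E_P < E_Q, lowering the temperature improves selectivity toward P.

0.717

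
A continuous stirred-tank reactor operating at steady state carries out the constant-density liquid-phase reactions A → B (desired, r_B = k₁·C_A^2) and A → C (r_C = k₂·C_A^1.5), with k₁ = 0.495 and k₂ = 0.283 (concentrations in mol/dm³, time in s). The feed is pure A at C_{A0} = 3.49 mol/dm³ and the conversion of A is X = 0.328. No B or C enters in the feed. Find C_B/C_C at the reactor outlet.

2.68

Exit C_A = C_{A0}(1−X) = 3.49×0.672 = 2.345 mol/dm³.
Rates in a CSTR are evaluated at the outlet concentration: r_B = 0.495×2.345^2 = 2.723, r_C = 0.283×2.345^1.5 = 1.016.
Overall selectivity = C_B/C_C = r_Bτ/(r_Cτ) = r_B/r_C = 2.68.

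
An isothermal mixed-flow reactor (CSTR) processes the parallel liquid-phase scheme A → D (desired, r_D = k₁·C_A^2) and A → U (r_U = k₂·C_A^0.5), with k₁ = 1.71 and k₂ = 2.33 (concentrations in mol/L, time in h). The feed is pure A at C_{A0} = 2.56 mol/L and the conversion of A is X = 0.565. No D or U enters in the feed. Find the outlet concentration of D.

Exit C_A = C_{A0}(1−X) = 2.56×0.435 = 1.114 mol/L.
In a CSTR the entire volume is at exit conditions, so r_D = 1.71×1.114^2 = 2.121 and r_U = 2.33×1.114^0.5 = 2.459.
Fraction of consumed A going to D: r_D/(r_D+r_U) = 0.4631.
C_D = 0.4631·C_{A0}·X = 0.4631×2.56×0.565 = 0.670 mol/L.

0.670 mol/L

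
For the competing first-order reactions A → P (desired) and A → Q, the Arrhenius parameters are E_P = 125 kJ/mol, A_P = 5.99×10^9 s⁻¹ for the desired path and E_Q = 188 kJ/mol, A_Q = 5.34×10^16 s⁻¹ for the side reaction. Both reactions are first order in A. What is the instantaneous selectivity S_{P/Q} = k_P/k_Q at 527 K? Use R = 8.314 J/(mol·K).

k_P/k_Q = (A_P/A_Q)·exp[−(E_P−E_Q)/(RT)] = (A_P/A_Q)·exp[(E_Q−E_P)/(RT)].
(E_Q−E_P)/(RT) = (188−125)×10³/(8.314×527) = 63000/4381 = 14.38.
k_P/k_Q = (5.99×10^9/5.34×10^16)·exp(14.38) = 1.122×10^-7 × 1.756×10^6 = 0.197.

0.197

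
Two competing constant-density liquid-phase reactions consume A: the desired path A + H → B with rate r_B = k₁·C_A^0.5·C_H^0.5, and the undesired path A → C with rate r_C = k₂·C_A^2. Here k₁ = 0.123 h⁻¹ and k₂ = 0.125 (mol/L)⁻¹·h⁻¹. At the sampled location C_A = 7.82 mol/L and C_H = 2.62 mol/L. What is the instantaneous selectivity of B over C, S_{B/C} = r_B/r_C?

S_{B/C} = r_B/r_C = (k₁·C_A^0.5·C_H^0.5)/(k₂·C_A^2) = (k₁/k₂)·C_A^-1.5·C_H^0.5.
= (0.123×7.820^0.5×2.620^0.5) / (0.125×7.820^2) = 0.5567/7.644 = 0.0728.
The undesired path is higher order in A, so low C_A (CSTR or dilute feed) favours B.

0.0728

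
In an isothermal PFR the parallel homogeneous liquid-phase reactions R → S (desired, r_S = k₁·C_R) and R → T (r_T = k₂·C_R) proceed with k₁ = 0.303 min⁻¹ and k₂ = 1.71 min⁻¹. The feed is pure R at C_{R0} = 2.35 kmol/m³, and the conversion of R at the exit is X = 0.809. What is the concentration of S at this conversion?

0.286 kmol/m³

C_R = C_{R0}(1−X) = 0.4488 kmol/m³.
Both paths are first order in R, so the instantaneous fraction to S is constant: dC_S/d(−C_R) = k₁/(k₁+k₂) = 0.1505.
C_S = 0.1505·(C_{R0}−C_R) = 0.1505×1.901 = 0.286 kmol/m³.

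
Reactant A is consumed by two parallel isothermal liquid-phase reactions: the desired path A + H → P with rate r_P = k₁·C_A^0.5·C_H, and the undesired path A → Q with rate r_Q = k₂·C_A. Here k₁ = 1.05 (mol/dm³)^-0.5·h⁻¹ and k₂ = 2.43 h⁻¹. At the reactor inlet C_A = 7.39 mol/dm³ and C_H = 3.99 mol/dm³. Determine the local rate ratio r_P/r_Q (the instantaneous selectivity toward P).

S_{P/Q} = r_P/r_Q = (k₁·C_A^0.5·C_H)/(k₂·C_A) = (k₁/k₂)·C_A^-0.5·C_H.
= (1.05×7.390^0.5×3.990) / (2.43×7.390) = 11.39/17.96 = 0.634.
The undesired path is higher order in A, so low C_A (CSTR or dilute feed) favours P.

0.634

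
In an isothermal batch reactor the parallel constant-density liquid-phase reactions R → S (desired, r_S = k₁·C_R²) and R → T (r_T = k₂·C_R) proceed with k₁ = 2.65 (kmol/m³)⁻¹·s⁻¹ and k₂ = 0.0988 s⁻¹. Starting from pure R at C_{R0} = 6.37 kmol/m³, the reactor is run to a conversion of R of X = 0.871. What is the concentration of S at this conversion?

C_R = C_{R0}(1−X) = 0.8217 kmol/m³.
Along a PFR/batch, dC_T/dC_R = −r_T/(r_S+r_T) = −k₂/(k₂+k₁·C_R).
Integrating from C_{R0} to C_R: C_T = (0.0988/2.65)·ln[(0.0988+2.65·6.37)/(0.0988+2.65·0.822)] = 0.03728·ln(16.98/2.276) = 0.07492 kmol/m³.
Then C_S = (C_{R0}−C_R) − C_T = 5.548 − 0.07492 = 5.473 kmol/m³.

5.47 kmol/m³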